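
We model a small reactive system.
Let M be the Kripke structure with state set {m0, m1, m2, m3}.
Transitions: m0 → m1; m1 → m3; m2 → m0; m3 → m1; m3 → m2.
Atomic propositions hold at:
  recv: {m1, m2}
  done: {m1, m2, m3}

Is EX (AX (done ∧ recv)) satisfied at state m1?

Yes

Sat(done ∧ recv) = {m1, m2}
Sat(AX (done ∧ recv)) = {s : every successor in {m1, m2}} = {m0, m3}
Sat(EX (AX (done ∧ recv))) = {s : some successor in {m0, m3}} = {m1, m2}
m1 ∈ Sat(EX (AX (done ∧ recv))) = {m1, m2}, so the formula holds at m1.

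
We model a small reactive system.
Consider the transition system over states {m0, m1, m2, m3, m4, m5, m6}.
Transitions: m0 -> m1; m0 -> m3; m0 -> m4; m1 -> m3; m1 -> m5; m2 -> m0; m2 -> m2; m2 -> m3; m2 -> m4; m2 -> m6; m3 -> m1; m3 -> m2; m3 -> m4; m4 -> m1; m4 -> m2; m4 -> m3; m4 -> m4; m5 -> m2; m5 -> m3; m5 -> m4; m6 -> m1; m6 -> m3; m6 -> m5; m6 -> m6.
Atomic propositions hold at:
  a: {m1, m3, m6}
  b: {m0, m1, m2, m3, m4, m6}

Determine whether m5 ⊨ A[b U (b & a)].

No

Sat(b & a) = {m1, m3, m6}
A[b U (b & a)]: least fixpoint, start Z0 = Sat((b & a)) = {m1, m3, m6}, add states in Sat(b) with every successor in Z. Already a fixed point.
Sat(A[b U (b & a)]) = {m1, m3, m6}
m5 ∉ Sat(A[b U (b & a)]) = {m1, m3, m6}, so the formula does not hold at m5.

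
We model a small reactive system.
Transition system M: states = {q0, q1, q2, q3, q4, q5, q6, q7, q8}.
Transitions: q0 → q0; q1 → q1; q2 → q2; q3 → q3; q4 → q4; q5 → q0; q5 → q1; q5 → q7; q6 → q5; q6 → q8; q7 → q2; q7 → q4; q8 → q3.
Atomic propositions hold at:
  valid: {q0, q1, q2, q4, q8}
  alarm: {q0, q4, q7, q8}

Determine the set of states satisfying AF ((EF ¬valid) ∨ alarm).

{q0, q3, q4, q5, q6, q7, q8}

Sat(¬valid) = {q3, q5, q6, q7}
EF ¬valid: least fixpoint, start Z0 = {q3, q5, q6, q7}, add states with some successor in Z. Z1 = {q3, q5, q6, q7, q8}; fixed.
Sat(EF ¬valid) = {q3, q5, q6, q7, q8}
Sat((EF ¬valid) ∨ alarm) = {q0, q3, q4, q5, q6, q7, q8}
AF ((EF ¬valid) ∨ alarm): least fixpoint, start Z0 = {q0, q3, q4, q5, q6, q7, q8}, add states with every successor in Z. Already a fixed point.
Sat(AF ((EF ¬valid) ∨ alarm)) = {q0, q3, q4, q5, q6, q7, q8}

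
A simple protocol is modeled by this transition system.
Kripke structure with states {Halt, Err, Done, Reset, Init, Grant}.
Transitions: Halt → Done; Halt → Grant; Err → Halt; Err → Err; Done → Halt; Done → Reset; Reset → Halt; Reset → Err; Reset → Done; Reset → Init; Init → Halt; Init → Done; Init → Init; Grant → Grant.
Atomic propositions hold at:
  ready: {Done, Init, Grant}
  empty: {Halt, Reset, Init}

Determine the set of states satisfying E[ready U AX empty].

Sat(AX empty) = {s : every successor in {Halt, Reset, Init}} = {Done}
E[ready U AX empty]: least fixpoint, start Z0 = Sat(AX empty) = {Done}, add states in Sat(ready) with some successor in Z. Z1 = {Done, Init}; fixed.
Sat(E[ready U AX empty]) = {Done, Init}

{Done, Init}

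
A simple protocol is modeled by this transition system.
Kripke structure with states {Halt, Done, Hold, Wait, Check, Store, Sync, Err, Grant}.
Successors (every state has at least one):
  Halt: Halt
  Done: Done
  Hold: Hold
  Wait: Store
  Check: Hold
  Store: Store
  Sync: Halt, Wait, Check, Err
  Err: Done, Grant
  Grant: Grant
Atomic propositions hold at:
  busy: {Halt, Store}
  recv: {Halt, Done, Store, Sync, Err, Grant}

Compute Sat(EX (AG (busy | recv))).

{Halt, Done, Wait, Store, Sync, Err, Grant}

Sat(busy | recv) = {Halt, Done, Store, Sync, Err, Grant}
AG (busy | recv): greatest fixpoint, start Z0 = {Halt, Done, Store, Sync, Err, Grant}, keep only states in Sat with every successor in Z. Z1 = {Halt, Done, Store, Err, Grant}; fixed.
Sat(AG (busy | recv)) = {Halt, Done, Store, Err, Grant}
Sat(EX (AG (busy | recv))) = {s : some successor in {Halt, Done, Store, Err, Grant}} = {Halt, Done, Wait, Store, Sync, Err, Grant}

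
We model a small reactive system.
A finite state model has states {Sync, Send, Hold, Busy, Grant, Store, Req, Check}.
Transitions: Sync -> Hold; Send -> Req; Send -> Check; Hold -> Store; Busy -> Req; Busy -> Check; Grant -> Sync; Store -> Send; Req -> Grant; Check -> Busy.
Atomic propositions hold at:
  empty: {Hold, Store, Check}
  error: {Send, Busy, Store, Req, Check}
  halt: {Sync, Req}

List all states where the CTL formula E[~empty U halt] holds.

{Sync, Send, Busy, Grant, Req}

Sat(~empty) = {Sync, Send, Busy, Grant, Req}
E[~empty U halt]: least fixpoint, start Z0 = Sat(halt) = {Sync, Req}, add states in Sat(~empty) with some successor in Z. Z1 = {Sync, Send, Busy, Grant, Req}; fixed.
Sat(E[~empty U halt]) = {Sync, Send, Busy, Grant, Req}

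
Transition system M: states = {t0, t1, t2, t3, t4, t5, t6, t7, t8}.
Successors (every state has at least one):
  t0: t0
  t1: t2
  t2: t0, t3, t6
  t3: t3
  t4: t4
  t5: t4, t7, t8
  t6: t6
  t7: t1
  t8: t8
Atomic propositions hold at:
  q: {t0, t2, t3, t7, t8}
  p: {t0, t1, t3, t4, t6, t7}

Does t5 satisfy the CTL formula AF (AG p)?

No

AG p: greatest fixpoint, start Z0 = {t0, t1, t3, t4, t6, t7}, keep only states in Sat with every successor in Z. Z1 = {t0, t3, t4, t6, t7}; Z2 = {t0, t3, t4, t6}; fixed.
Sat(AG p) = {t0, t3, t4, t6}
AF (AG p): least fixpoint, start Z0 = {t0, t3, t4, t6}, add states with every successor in Z. Z1 = {t0, t2, t3, t4, t6}; Z2 = {t0, t1, t2, t3, t4, t6}; Z3 = {t0, t1, t2, t3, t4, t6, t7}; fixed.
Sat(AF (AG p)) = {t0, t1, t2, t3, t4, t6, t7}
t5 ∉ Sat(AF (AG p)) = {t0, t1, t2, t3, t4, t6, t7}, so the formula does not hold at t5.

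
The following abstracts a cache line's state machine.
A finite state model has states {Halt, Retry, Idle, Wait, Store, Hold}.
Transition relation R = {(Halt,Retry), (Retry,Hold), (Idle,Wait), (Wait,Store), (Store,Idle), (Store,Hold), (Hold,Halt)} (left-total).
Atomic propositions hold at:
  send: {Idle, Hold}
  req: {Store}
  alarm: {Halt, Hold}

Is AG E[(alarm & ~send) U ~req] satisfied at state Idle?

No

Sat(~send) = {Halt, Retry, Wait, Store}
Sat(alarm & ~send) = {Halt}
Sat(~req) = {Halt, Retry, Idle, Wait, Hold}
E[(alarm & ~send) U ~req]: least fixpoint, start Z0 = Sat(~req) = {Halt, Retry, Idle, Wait, Hold}, add states in Sat(alarm & ~send) with some successor in Z. Already a fixed point.
Sat(E[(alarm & ~send) U ~req]) = {Halt, Retry, Idle, Wait, Hold}
AG E[(alarm & ~send) U ~req]: greatest fixpoint, start Z0 = {Halt, Retry, Idle, Wait, Hold}, keep only states in Sat with every successor in Z. Z1 = {Halt, Retry, Idle, Hold}; Z2 = {Halt, Retry, Hold}; fixed.
Sat(AG E[(alarm & ~send) U ~req]) = {Halt, Retry, Hold}
Idle ∉ Sat(AG E[(alarm & ~send) U ~req]) = {Halt, Retry, Hold}, so the formula does not hold at Idle.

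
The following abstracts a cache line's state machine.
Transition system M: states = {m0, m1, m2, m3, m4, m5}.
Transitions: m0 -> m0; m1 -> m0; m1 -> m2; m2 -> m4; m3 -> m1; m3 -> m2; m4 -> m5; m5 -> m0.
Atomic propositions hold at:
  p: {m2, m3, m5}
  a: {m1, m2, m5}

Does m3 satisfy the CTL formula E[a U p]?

Yes

E[a U p]: least fixpoint, start Z0 = Sat(p) = {m2, m3, m5}, add states in Sat(a) with some successor in Z. Z1 = {m1, m2, m3, m5}; fixed.
Sat(E[a U p]) = {m1, m2, m3, m5}
m3 ∈ Sat(E[a U p]) = {m1, m2, m3, m5}, so the formula holds at m3.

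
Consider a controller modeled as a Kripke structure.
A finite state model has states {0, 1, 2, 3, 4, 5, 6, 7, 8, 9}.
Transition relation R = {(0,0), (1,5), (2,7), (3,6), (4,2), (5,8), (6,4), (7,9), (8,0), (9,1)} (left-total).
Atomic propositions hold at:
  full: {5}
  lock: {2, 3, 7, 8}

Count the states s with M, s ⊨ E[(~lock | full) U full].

3

Sat(~lock) = {0, 1, 4, 5, 6, 9}
Sat(~lock | full) = {0, 1, 4, 5, 6, 9}
E[(~lock | full) U full]: least fixpoint, start Z0 = Sat(full) = {5}, add states in Sat(~lock | full) with some successor in Z. Z1 = {1, 5}; Z2 = {1, 5, 9}; fixed.
Sat(E[(~lock | full) U full]) = {1, 5, 9}
|Sat(E[(~lock | full) U full])| = |{1, 5, 9}| = 3.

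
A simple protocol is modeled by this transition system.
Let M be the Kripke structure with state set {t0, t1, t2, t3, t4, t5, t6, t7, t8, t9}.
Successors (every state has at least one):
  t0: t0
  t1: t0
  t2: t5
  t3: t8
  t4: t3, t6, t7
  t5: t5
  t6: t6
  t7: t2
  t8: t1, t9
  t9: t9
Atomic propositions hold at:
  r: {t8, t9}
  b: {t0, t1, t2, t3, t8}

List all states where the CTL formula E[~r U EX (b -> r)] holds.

Sat(~r) = {t0, t1, t2, t3, t4, t5, t6, t7}
Sat(b -> r) = {t4, t5, t6, t7, t8, t9}
Sat(EX (b -> r)) = {s : some successor in {t4, t5, t6, t7, t8, t9}} = {t2, t3, t4, t5, t6, t8, t9}
E[~r U EX (b -> r)]: least fixpoint, start Z0 = Sat(EX (b -> r)) = {t2, t3, t4, t5, t6, t8, t9}, add states in Sat(~r) with some successor in Z. Z1 = {t2, t3, t4, t5, t6, t7, t8, t9}; fixed.
Sat(E[~r U EX (b -> r)]) = {t2, t3, t4, t5, t6, t7, t8, t9}

{t2, t3, t4, t5, t6, t7, t8, t9}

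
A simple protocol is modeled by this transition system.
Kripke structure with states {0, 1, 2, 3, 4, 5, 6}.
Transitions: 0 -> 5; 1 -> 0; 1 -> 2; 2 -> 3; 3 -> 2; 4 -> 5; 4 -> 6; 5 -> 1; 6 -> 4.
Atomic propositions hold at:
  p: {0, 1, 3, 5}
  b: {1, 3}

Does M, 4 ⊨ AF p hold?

No

AF p: least fixpoint, start Z0 = {0, 1, 3, 5}, add states with every successor in Z. Z1 = {0, 1, 2, 3, 5}; fixed.
Sat(AF p) = {0, 1, 2, 3, 5}
4 ∉ Sat(AF p) = {0, 1, 2, 3, 5}, so the formula does not hold at 4.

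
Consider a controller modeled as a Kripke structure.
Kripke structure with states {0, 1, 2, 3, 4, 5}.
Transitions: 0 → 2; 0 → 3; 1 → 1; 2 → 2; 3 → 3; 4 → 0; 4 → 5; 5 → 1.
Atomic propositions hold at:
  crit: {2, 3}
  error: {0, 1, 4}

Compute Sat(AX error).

{1, 5}

Sat(AX error) = {s : every successor in {0, 1, 4}} = {1, 5}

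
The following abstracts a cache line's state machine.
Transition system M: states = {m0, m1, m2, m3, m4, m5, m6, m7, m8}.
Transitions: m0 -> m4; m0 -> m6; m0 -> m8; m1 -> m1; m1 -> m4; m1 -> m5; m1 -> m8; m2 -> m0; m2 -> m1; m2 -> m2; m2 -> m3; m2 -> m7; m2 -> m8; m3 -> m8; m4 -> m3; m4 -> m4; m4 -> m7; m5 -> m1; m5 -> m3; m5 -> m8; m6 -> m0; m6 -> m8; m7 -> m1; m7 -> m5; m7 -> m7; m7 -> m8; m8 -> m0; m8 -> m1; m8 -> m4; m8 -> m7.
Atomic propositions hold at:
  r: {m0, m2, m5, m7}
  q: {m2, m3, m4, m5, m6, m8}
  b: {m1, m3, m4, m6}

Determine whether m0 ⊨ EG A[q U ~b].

Sat(~b) = {m0, m2, m5, m7, m8}
A[q U ~b]: least fixpoint, start Z0 = Sat(~b) = {m0, m2, m5, m7, m8}, add states in Sat(q) with every successor in Z. Z1 = {m0, m2, m3, m5, m6, m7, m8}; fixed.
Sat(A[q U ~b]) = {m0, m2, m3, m5, m6, m7, m8}
EG A[q U ~b]: greatest fixpoint, start Z0 = {m0, m2, m3, m5, m6, m7, m8}, keep only states in Sat with some successor in Z. Already a fixed point.
Sat(EG A[q U ~b]) = {m0, m2, m3, m5, m6, m7, m8}
m0 ∈ Sat(EG A[q U ~b]) = {m0, m2, m3, m5, m6, m7, m8}, so the formula holds at m0.

Yes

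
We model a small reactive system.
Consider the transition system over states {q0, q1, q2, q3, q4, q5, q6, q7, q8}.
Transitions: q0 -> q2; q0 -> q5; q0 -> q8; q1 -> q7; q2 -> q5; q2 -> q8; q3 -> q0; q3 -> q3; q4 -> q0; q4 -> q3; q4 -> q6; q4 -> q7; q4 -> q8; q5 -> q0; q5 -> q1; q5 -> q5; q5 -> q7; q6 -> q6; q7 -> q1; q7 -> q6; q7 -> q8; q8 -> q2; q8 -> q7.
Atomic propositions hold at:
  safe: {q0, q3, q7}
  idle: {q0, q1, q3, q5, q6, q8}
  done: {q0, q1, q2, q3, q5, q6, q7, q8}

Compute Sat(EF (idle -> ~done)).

{q0, q1, q2, q3, q4, q5, q7, q8}

Sat(~done) = {q4}
Sat(idle -> ~done) = {q2, q4, q7}
EF (idle -> ~done): least fixpoint, start Z0 = {q2, q4, q7}, add states with some successor in Z. Z1 = {q0, q1, q2, q4, q5, q7, q8}; Z2 = {q0, q1, q2, q3, q4, q5, q7, q8}; fixed.
Sat(EF (idle -> ~done)) = {q0, q1, q2, q3, q4, q5, q7, q8}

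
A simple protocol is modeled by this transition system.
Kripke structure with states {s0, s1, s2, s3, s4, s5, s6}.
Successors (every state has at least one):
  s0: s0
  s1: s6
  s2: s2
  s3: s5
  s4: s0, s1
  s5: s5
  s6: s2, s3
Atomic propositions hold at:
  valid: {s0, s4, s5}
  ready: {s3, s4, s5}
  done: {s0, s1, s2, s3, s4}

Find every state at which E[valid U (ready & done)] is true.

{s3, s4}

Sat(ready & done) = {s3, s4}
E[valid U (ready & done)]: least fixpoint, start Z0 = Sat((ready & done)) = {s3, s4}, add states in Sat(valid) with some successor in Z. Already a fixed point.
Sat(E[valid U (ready & done)]) = {s3, s4}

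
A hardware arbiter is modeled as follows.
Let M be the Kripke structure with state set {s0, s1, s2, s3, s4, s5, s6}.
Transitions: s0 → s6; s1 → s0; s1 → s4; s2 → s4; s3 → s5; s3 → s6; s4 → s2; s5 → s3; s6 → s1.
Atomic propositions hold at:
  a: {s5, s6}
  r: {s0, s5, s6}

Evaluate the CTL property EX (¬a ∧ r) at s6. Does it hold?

Sat(¬a) = {s0, s1, s2, s3, s4}
Sat(¬a ∧ r) = {s0}
Sat(EX (¬a ∧ r)) = {s : some successor in {s0}} = {s1}
s6 ∉ Sat(EX (¬a ∧ r)) = {s1}, so the formula does not hold at s6.

No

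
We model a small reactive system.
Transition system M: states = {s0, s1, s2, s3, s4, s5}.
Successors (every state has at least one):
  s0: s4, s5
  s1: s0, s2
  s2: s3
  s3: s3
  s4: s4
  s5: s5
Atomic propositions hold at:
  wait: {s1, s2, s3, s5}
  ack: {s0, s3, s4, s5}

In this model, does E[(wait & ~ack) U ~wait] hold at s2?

Sat(~ack) = {s1, s2}
Sat(wait & ~ack) = {s1, s2}
Sat(~wait) = {s0, s4}
E[(wait & ~ack) U ~wait]: least fixpoint, start Z0 = Sat(~wait) = {s0, s4}, add states in Sat(wait & ~ack) with some successor in Z. Z1 = {s0, s1, s4}; fixed.
Sat(E[(wait & ~ack) U ~wait]) = {s0, s1, s4}
s2 ∉ Sat(E[(wait & ~ack) U ~wait]) = {s0, s1, s4}, so the formula does not hold at s2.

No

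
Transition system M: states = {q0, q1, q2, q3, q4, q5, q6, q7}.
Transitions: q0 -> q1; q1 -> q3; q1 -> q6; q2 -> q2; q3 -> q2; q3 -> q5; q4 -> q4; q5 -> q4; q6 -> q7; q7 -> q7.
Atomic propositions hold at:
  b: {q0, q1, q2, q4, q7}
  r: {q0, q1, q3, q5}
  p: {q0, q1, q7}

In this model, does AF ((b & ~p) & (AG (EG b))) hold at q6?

No

Sat(~p) = {q2, q3, q4, q5, q6}
Sat(b & ~p) = {q2, q4}
EG b: greatest fixpoint, start Z0 = {q0, q1, q2, q4, q7}, keep only states in Sat with some successor in Z. Z1 = {q0, q2, q4, q7}; Z2 = {q2, q4, q7}; fixed.
Sat(EG b) = {q2, q4, q7}
AG (EG b): greatest fixpoint, start Z0 = {q2, q4, q7}, keep only states in Sat with every successor in Z. Already a fixed point.
Sat(AG (EG b)) = {q2, q4, q7}
Sat((b & ~p) & (AG (EG b))) = {q2, q4}
AF ((b & ~p) & (AG (EG b))): least fixpoint, start Z0 = {q2, q4}, add states with every successor in Z. Z1 = {q2, q4, q5}; Z2 = {q2, q3, q4, q5}; fixed.
Sat(AF ((b & ~p) & (AG (EG b)))) = {q2, q3, q4, q5}
q6 ∉ Sat(AF ((b & ~p) & (AG (EG b)))) = {q2, q3, q4, q5}, so the formula does not hold at q6.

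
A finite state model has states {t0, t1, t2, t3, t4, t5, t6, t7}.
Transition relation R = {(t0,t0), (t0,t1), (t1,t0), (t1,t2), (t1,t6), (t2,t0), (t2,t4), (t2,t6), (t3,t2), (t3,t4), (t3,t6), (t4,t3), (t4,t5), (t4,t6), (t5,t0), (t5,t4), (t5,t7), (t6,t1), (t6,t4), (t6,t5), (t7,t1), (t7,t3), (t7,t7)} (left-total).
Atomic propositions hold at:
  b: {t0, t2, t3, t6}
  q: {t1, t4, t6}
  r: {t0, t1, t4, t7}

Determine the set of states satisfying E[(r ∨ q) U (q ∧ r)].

{t0, t1, t4, t6, t7}

Sat(r ∨ q) = {t0, t1, t4, t6, t7}
Sat(q ∧ r) = {t1, t4}
E[(r ∨ q) U (q ∧ r)]: least fixpoint, start Z0 = Sat((q ∧ r)) = {t1, t4}, add states in Sat(r ∨ q) with some successor in Z. Z1 = {t0, t1, t4, t6, t7}; fixed.
Sat(E[(r ∨ q) U (q ∧ r)]) = {t0, t1, t4, t6, t7}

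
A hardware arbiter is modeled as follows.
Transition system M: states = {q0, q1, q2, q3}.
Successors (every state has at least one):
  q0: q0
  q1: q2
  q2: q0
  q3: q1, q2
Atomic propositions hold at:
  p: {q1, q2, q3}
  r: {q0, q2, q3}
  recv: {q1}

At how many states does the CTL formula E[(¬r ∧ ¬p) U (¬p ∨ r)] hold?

3

Sat(¬r) = {q1}
Sat(¬p) = {q0}
Sat(¬r ∧ ¬p) = ∅
Sat(¬p ∨ r) = {q0, q2, q3}
E[(¬r ∧ ¬p) U (¬p ∨ r)]: least fixpoint, start Z0 = Sat((¬p ∨ r)) = {q0, q2, q3}, add states in Sat(¬r ∧ ¬p) with some successor in Z. Already a fixed point.
Sat(E[(¬r ∧ ¬p) U (¬p ∨ r)]) = {q0, q2, q3}
|Sat(E[(¬r ∧ ¬p) U (¬p ∨ r)])| = |{q0, q2, q3}| = 3.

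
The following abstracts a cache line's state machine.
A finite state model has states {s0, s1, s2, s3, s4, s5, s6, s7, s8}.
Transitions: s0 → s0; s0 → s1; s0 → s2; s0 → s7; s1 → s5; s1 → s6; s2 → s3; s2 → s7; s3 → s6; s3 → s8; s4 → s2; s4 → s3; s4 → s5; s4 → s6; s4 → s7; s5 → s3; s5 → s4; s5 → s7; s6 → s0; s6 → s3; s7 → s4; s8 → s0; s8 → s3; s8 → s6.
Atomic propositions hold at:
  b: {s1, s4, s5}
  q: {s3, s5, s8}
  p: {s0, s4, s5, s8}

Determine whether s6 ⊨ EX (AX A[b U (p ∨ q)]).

No

Sat(p ∨ q) = {s0, s3, s4, s5, s8}
A[b U (p ∨ q)]: least fixpoint, start Z0 = Sat((p ∨ q)) = {s0, s3, s4, s5, s8}, add states in Sat(b) with every successor in Z. Already a fixed point.
Sat(A[b U (p ∨ q)]) = {s0, s3, s4, s5, s8}
Sat(AX A[b U (p ∨ q)]) = {s : every successor in {s0, s3, s4, s5, s8}} = {s6, s7}
Sat(EX (AX A[b U (p ∨ q)])) = {s : some successor in {s6, s7}} = {s0, s1, s2, s3, s4, s5, s8}
s6 ∉ Sat(EX (AX A[b U (p ∨ q)])) = {s0, s1, s2, s3, s4, s5, s8}, so the formula does not hold at s6.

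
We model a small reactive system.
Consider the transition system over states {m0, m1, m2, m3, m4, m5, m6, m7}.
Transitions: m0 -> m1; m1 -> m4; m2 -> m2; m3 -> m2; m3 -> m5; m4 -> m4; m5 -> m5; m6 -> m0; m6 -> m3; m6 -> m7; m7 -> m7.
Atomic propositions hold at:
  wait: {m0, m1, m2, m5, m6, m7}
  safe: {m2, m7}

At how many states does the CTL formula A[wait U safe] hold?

2

A[wait U safe]: least fixpoint, start Z0 = Sat(safe) = {m2, m7}, add states in Sat(wait) with every successor in Z. Already a fixed point.
Sat(A[wait U safe]) = {m2, m7}
|Sat(A[wait U safe])| = |{m2, m7}| = 2.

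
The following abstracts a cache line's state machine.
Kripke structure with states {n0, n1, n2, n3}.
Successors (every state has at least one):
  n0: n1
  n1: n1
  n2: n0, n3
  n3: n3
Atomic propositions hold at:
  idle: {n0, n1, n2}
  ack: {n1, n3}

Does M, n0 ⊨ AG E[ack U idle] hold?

Yes

E[ack U idle]: least fixpoint, start Z0 = Sat(idle) = {n0, n1, n2}, add states in Sat(ack) with some successor in Z. Already a fixed point.
Sat(E[ack U idle]) = {n0, n1, n2}
AG E[ack U idle]: greatest fixpoint, start Z0 = {n0, n1, n2}, keep only states in Sat with every successor in Z. Z1 = {n0, n1}; fixed.
Sat(AG E[ack U idle]) = {n0, n1}
n0 ∈ Sat(AG E[ack U idle]) = {n0, n1}, so the formula holds at n0.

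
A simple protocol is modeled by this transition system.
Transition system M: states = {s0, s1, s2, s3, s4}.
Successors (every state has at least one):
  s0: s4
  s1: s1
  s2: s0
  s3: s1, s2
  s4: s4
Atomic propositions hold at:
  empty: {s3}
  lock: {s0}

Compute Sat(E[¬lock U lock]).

Sat(¬lock) = {s1, s2, s3, s4}
E[¬lock U lock]: least fixpoint, start Z0 = Sat(lock) = {s0}, add states in Sat(¬lock) with some successor in Z. Z1 = {s0, s2}; Z2 = {s0, s2, s3}; fixed.
Sat(E[¬lock U lock]) = {s0, s2, s3}

{s0, s2, s3}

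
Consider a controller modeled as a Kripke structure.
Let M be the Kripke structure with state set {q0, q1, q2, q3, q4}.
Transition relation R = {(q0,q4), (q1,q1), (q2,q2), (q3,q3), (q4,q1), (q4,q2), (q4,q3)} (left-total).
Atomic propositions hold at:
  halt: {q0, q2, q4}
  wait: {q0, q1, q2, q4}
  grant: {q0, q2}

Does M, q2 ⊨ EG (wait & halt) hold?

Sat(wait & halt) = {q0, q2, q4}
EG (wait & halt): greatest fixpoint, start Z0 = {q0, q2, q4}, keep only states in Sat with some successor in Z. Already a fixed point.
Sat(EG (wait & halt)) = {q0, q2, q4}
q2 ∈ Sat(EG (wait & halt)) = {q0, q2, q4}, so the formula holds at q2.

Yes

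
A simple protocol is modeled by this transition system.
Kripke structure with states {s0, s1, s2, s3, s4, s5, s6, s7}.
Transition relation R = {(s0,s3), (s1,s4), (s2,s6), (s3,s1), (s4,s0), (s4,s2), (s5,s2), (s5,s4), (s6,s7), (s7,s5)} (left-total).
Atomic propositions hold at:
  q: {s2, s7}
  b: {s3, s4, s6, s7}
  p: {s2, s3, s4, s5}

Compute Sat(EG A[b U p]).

{s2, s4, s5, s6, s7}

A[b U p]: least fixpoint, start Z0 = Sat(p) = {s2, s3, s4, s5}, add states in Sat(b) with every successor in Z. Z1 = {s2, s3, s4, s5, s7}; Z2 = {s2, s3, s4, s5, s6, s7}; fixed.
Sat(A[b U p]) = {s2, s3, s4, s5, s6, s7}
EG A[b U p]: greatest fixpoint, start Z0 = {s2, s3, s4, s5, s6, s7}, keep only states in Sat with some successor in Z. Z1 = {s2, s4, s5, s6, s7}; fixed.
Sat(EG A[b U p]) = {s2, s4, s5, s6, s7}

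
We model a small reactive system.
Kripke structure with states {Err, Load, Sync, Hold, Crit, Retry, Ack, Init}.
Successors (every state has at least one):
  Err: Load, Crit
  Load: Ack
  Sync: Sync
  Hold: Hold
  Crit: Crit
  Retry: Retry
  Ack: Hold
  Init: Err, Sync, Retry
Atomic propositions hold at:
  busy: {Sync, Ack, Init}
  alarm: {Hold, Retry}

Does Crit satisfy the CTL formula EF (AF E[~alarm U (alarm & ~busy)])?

No

Sat(~alarm) = {Err, Load, Sync, Crit, Ack, Init}
Sat(~busy) = {Err, Load, Hold, Crit, Retry}
Sat(alarm & ~busy) = {Hold, Retry}
E[~alarm U (alarm & ~busy)]: least fixpoint, start Z0 = Sat((alarm & ~busy)) = {Hold, Retry}, add states in Sat(~alarm) with some successor in Z. Z1 = {Hold, Retry, Ack, Init}; Z2 = {Load, Hold, Retry, Ack, Init}; Z3 = {Err, Load, Hold, Retry, Ack, Init}; fixed.
Sat(E[~alarm U (alarm & ~busy)]) = {Err, Load, Hold, Retry, Ack, Init}
AF E[~alarm U (alarm & ~busy)]: least fixpoint, start Z0 = {Err, Load, Hold, Retry, Ack, Init}, add states with every successor in Z. Already a fixed point.
Sat(AF E[~alarm U (alarm & ~busy)]) = {Err, Load, Hold, Retry, Ack, Init}
EF (AF E[~alarm U (alarm & ~busy)]): least fixpoint, start Z0 = {Err, Load, Hold, Retry, Ack, Init}, add states with some successor in Z. Already a fixed point.
Sat(EF (AF E[~alarm U (alarm & ~busy)])) = {Err, Load, Hold, Retry, Ack, Init}
Crit ∉ Sat(EF (AF E[~alarm U (alarm & ~busy)])) = {Err, Load, Hold, Retry, Ack, Init}, so the formula does not hold at Crit.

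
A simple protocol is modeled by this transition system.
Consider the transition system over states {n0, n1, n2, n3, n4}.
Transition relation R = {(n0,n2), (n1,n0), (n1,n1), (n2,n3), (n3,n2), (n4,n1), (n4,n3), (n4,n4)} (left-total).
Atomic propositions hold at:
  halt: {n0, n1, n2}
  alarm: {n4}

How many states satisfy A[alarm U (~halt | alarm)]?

Sat(~halt) = {n3, n4}
Sat(~halt | alarm) = {n3, n4}
A[alarm U (~halt | alarm)]: least fixpoint, start Z0 = Sat((~halt | alarm)) = {n3, n4}, add states in Sat(alarm) with every successor in Z. Already a fixed point.
Sat(A[alarm U (~halt | alarm)]) = {n3, n4}
|Sat(A[alarm U (~halt | alarm)])| = |{n3, n4}| = 2.

2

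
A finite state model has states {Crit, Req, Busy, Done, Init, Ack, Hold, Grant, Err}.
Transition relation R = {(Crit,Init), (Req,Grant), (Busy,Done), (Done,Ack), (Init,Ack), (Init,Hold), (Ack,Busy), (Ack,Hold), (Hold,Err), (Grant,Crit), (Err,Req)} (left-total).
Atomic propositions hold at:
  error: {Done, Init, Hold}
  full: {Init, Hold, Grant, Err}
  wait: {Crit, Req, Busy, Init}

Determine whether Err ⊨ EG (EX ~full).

Sat(~full) = {Crit, Req, Busy, Done, Ack}
Sat(EX ~full) = {s : some successor in {Crit, Req, Busy, Done, Ack}} = {Busy, Done, Init, Ack, Grant, Err}
EG (EX ~full): greatest fixpoint, start Z0 = {Busy, Done, Init, Ack, Grant, Err}, keep only states in Sat with some successor in Z. Z1 = {Busy, Done, Init, Ack}; fixed.
Sat(EG (EX ~full)) = {Busy, Done, Init, Ack}
Err ∉ Sat(EG (EX ~full)) = {Busy, Done, Init, Ack}, so the formula does not hold at Err.

No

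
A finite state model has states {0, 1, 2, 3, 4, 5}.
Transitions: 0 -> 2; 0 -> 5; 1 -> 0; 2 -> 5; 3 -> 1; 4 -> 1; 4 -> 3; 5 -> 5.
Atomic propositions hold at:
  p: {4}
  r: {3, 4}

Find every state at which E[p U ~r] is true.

Sat(~r) = {0, 1, 2, 5}
E[p U ~r]: least fixpoint, start Z0 = Sat(~r) = {0, 1, 2, 5}, add states in Sat(p) with some successor in Z. Z1 = {0, 1, 2, 4, 5}; fixed.
Sat(E[p U ~r]) = {0, 1, 2, 4, 5}

{0, 1, 2, 4, 5}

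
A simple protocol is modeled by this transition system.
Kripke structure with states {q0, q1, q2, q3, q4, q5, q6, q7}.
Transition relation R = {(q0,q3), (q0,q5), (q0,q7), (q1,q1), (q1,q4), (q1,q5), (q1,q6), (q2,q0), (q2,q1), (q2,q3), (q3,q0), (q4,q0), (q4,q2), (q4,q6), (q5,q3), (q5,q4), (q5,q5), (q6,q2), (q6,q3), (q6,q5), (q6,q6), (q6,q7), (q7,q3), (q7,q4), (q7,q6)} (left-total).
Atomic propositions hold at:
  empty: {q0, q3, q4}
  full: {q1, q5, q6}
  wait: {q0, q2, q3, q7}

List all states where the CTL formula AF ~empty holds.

{q1, q2, q5, q6, q7}

Sat(~empty) = {q1, q2, q5, q6, q7}
AF ~empty: least fixpoint, start Z0 = {q1, q2, q5, q6, q7}, add states with every successor in Z. Already a fixed point.
Sat(AF ~empty) = {q1, q2, q5, q6, q7}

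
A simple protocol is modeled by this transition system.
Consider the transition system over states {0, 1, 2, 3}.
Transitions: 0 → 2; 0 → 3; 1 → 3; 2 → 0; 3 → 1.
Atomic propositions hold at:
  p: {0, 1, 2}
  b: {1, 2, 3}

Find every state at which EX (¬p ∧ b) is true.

{0, 1}

Sat(¬p) = {3}
Sat(¬p ∧ b) = {3}
Sat(EX (¬p ∧ b)) = {s : some successor in {3}} = {0, 1}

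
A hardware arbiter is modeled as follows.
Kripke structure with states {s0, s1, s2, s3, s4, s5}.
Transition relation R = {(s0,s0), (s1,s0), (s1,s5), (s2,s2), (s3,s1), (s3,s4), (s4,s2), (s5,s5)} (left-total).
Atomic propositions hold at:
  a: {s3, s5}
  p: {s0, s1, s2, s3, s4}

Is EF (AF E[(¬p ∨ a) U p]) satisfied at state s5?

No

Sat(¬p) = {s5}
Sat(¬p ∨ a) = {s3, s5}
E[(¬p ∨ a) U p]: least fixpoint, start Z0 = Sat(p) = {s0, s1, s2, s3, s4}, add states in Sat(¬p ∨ a) with some successor in Z. Already a fixed point.
Sat(E[(¬p ∨ a) U p]) = {s0, s1, s2, s3, s4}
AF E[(¬p ∨ a) U p]: least fixpoint, start Z0 = {s0, s1, s2, s3, s4}, add states with every successor in Z. Already a fixed point.
Sat(AF E[(¬p ∨ a) U p]) = {s0, s1, s2, s3, s4}
EF (AF E[(¬p ∨ a) U p]): least fixpoint, start Z0 = {s0, s1, s2, s3, s4}, add states with some successor in Z. Already a fixed point.
Sat(EF (AF E[(¬p ∨ a) U p])) = {s0, s1, s2, s3, s4}
s5 ∉ Sat(EF (AF E[(¬p ∨ a) U p])) = {s0, s1, s2, s3, s4}, so the formula does not hold at s5.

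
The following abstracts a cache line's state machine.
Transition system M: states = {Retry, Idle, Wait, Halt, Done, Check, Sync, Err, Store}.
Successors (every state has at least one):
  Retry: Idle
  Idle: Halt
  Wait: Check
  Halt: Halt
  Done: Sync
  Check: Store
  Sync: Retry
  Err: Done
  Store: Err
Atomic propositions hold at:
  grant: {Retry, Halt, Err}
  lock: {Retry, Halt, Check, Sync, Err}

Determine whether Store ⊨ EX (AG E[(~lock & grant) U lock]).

Sat(~lock) = {Idle, Wait, Done, Store}
Sat(~lock & grant) = ∅
E[(~lock & grant) U lock]: least fixpoint, start Z0 = Sat(lock) = {Retry, Halt, Check, Sync, Err}, add states in Sat(~lock & grant) with some successor in Z. Already a fixed point.
Sat(E[(~lock & grant) U lock]) = {Retry, Halt, Check, Sync, Err}
AG E[(~lock & grant) U lock]: greatest fixpoint, start Z0 = {Retry, Halt, Check, Sync, Err}, keep only states in Sat with every successor in Z. Z1 = {Halt, Sync}; Z2 = {Halt}; fixed.
Sat(AG E[(~lock & grant) U lock]) = {Halt}
Sat(EX (AG E[(~lock & grant) U lock])) = {s : some successor in {Halt}} = {Idle, Halt}
Store ∉ Sat(EX (AG E[(~lock & grant) U lock])) = {Idle, Halt}, so the formula does not hold at Store.

No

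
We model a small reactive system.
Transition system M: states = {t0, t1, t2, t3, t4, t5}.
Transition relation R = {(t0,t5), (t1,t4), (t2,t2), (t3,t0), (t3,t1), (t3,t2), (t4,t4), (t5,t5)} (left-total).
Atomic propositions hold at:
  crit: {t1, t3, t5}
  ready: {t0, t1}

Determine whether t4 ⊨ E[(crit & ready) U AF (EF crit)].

Sat(crit & ready) = {t1}
EF crit: least fixpoint, start Z0 = {t1, t3, t5}, add states with some successor in Z. Z1 = {t0, t1, t3, t5}; fixed.
Sat(EF crit) = {t0, t1, t3, t5}
AF (EF crit): least fixpoint, start Z0 = {t0, t1, t3, t5}, add states with every successor in Z. Already a fixed point.
Sat(AF (EF crit)) = {t0, t1, t3, t5}
E[(crit & ready) U AF (EF crit)]: least fixpoint, start Z0 = Sat(AF (EF crit)) = {t0, t1, t3, t5}, add states in Sat(crit & ready) with some successor in Z. Already a fixed point.
Sat(E[(crit & ready) U AF (EF crit)]) = {t0, t1, t3, t5}
t4 ∉ Sat(E[(crit & ready) U AF (EF crit)]) = {t0, t1, t3, t5}, so the formula does not hold at t4.

No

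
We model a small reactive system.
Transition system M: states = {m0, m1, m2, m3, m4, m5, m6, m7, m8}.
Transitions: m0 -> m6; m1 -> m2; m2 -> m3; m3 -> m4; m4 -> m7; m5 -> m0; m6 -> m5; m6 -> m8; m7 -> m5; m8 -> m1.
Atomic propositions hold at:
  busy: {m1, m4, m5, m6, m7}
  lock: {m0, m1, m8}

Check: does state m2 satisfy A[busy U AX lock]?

Sat(AX lock) = {s : every successor in {m0, m1, m8}} = {m5, m8}
A[busy U AX lock]: least fixpoint, start Z0 = Sat(AX lock) = {m5, m8}, add states in Sat(busy) with every successor in Z. Z1 = {m5, m6, m7, m8}; Z2 = {m4, m5, m6, m7, m8}; fixed.
Sat(A[busy U AX lock]) = {m4, m5, m6, m7, m8}
m2 ∉ Sat(A[busy U AX lock]) = {m4, m5, m6, m7, m8}, so the formula does not hold at m2.

No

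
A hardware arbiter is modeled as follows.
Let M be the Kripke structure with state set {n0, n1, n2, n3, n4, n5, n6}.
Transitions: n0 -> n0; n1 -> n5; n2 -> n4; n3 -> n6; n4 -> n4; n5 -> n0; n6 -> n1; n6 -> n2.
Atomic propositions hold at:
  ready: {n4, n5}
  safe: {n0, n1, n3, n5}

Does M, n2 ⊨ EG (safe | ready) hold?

No

Sat(safe | ready) = {n0, n1, n3, n4, n5}
EG (safe | ready): greatest fixpoint, start Z0 = {n0, n1, n3, n4, n5}, keep only states in Sat with some successor in Z. Z1 = {n0, n1, n4, n5}; fixed.
Sat(EG (safe | ready)) = {n0, n1, n4, n5}
n2 ∉ Sat(EG (safe | ready)) = {n0, n1, n4, n5}, so the formula does not hold at n2.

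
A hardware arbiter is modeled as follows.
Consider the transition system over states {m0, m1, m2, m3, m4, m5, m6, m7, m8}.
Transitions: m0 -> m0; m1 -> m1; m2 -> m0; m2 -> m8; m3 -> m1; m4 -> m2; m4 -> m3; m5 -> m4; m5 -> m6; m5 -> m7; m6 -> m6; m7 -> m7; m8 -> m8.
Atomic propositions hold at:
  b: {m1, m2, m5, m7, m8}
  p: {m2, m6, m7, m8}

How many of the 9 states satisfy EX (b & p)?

Sat(b & p) = {m2, m7, m8}
Sat(EX (b & p)) = {s : some successor in {m2, m7, m8}} = {m2, m4, m5, m7, m8}
|Sat(EX (b & p))| = |{m2, m4, m5, m7, m8}| = 5.

5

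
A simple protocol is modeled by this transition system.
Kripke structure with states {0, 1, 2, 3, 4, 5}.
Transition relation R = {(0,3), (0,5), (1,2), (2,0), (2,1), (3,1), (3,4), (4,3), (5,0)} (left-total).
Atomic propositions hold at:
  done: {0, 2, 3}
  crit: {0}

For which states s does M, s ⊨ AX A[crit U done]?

A[crit U done]: least fixpoint, start Z0 = Sat(done) = {0, 2, 3}, add states in Sat(crit) with every successor in Z. Already a fixed point.
Sat(A[crit U done]) = {0, 2, 3}
Sat(AX A[crit U done]) = {s : every successor in {0, 2, 3}} = {1, 4, 5}

{1, 4, 5}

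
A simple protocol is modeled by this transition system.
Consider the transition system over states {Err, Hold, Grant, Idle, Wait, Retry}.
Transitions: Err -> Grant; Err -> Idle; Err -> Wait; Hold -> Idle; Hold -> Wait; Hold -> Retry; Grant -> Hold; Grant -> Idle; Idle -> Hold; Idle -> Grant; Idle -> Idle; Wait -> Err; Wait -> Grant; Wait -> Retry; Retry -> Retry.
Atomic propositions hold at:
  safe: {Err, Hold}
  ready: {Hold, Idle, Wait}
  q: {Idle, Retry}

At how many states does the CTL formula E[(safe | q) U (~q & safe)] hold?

Sat(safe | q) = {Err, Hold, Idle, Retry}
Sat(~q) = {Err, Hold, Grant, Wait}
Sat(~q & safe) = {Err, Hold}
E[(safe | q) U (~q & safe)]: least fixpoint, start Z0 = Sat((~q & safe)) = {Err, Hold}, add states in Sat(safe | q) with some successor in Z. Z1 = {Err, Hold, Idle}; fixed.
Sat(E[(safe | q) U (~q & safe)]) = {Err, Hold, Idle}
|Sat(E[(safe | q) U (~q & safe)])| = |{Err, Hold, Idle}| = 3.

3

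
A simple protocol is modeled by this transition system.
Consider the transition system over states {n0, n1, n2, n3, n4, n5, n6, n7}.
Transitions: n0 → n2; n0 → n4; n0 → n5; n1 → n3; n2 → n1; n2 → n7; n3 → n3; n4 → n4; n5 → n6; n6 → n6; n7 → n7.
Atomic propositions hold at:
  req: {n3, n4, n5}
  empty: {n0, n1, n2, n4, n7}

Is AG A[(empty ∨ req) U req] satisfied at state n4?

Yes

Sat(empty ∨ req) = {n0, n1, n2, n3, n4, n5, n7}
A[(empty ∨ req) U req]: least fixpoint, start Z0 = Sat(req) = {n3, n4, n5}, add states in Sat(empty ∨ req) with every successor in Z. Z1 = {n1, n3, n4, n5}; fixed.
Sat(A[(empty ∨ req) U req]) = {n1, n3, n4, n5}
AG A[(empty ∨ req) U req]: greatest fixpoint, start Z0 = {n1, n3, n4, n5}, keep only states in Sat with every successor in Z. Z1 = {n1, n3, n4}; fixed.
Sat(AG A[(empty ∨ req) U req]) = {n1, n3, n4}
n4 ∈ Sat(AG A[(empty ∨ req) U req]) = {n1, n3, n4}, so the formula holds at n4.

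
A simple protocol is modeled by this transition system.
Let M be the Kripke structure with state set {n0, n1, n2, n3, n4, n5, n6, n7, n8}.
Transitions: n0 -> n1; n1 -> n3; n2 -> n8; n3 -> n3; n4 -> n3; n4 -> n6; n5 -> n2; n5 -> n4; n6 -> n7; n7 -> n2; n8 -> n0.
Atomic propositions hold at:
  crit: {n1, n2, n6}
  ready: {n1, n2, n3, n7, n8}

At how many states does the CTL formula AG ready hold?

2

AG ready: greatest fixpoint, start Z0 = {n1, n2, n3, n7, n8}, keep only states in Sat with every successor in Z. Z1 = {n1, n2, n3, n7}; Z2 = {n1, n3, n7}; Z3 = {n1, n3}; fixed.
Sat(AG ready) = {n1, n3}
|Sat(AG ready)| = |{n1, n3}| = 2.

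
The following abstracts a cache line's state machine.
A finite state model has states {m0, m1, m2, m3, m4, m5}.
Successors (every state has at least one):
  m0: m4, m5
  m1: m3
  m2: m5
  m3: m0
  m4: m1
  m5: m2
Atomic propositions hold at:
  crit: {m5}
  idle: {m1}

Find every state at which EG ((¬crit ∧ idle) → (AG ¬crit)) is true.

{m0, m2, m3, m5}

Sat(¬crit) = {m0, m1, m2, m3, m4}
Sat(¬crit ∧ idle) = {m1}
AG ¬crit: greatest fixpoint, start Z0 = {m0, m1, m2, m3, m4}, keep only states in Sat with every successor in Z. Z1 = {m1, m3, m4}; Z2 = {m1, m4}; Z3 = {m4}; Z4 = ∅; fixed.
Sat(AG ¬crit) = ∅
Sat((¬crit ∧ idle) → (AG ¬crit)) = {m0, m2, m3, m4, m5}
EG ((¬crit ∧ idle) → (AG ¬crit)): greatest fixpoint, start Z0 = {m0, m2, m3, m4, m5}, keep only states in Sat with some successor in Z. Z1 = {m0, m2, m3, m5}; fixed.
Sat(EG ((¬crit ∧ idle) → (AG ¬crit))) = {m0, m2, m3, m5}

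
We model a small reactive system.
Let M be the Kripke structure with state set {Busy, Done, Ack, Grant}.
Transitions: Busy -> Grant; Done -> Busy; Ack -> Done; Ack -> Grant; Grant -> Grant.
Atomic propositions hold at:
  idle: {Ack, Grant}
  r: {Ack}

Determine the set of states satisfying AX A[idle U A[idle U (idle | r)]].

{Busy, Grant}

Sat(idle | r) = {Ack, Grant}
A[idle U (idle | r)]: least fixpoint, start Z0 = Sat((idle | r)) = {Ack, Grant}, add states in Sat(idle) with every successor in Z. Already a fixed point.
Sat(A[idle U (idle | r)]) = {Ack, Grant}
A[idle U A[idle U (idle | r)]]: least fixpoint, start Z0 = Sat(A[idle U (idle | r)]) = {Ack, Grant}, add states in Sat(idle) with every successor in Z. Already a fixed point.
Sat(A[idle U A[idle U (idle | r)]]) = {Ack, Grant}
Sat(AX A[idle U A[idle U (idle | r)]]) = {s : every successor in {Ack, Grant}} = {Busy, Grant}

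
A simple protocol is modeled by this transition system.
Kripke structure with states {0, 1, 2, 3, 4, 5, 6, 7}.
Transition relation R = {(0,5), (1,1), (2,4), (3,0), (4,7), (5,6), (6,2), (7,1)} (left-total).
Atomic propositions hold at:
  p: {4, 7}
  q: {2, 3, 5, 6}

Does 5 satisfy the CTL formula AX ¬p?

Yes

Sat(¬p) = {0, 1, 2, 3, 5, 6}
Sat(AX ¬p) = {s : every successor in {0, 1, 2, 3, 5, 6}} = {0, 1, 3, 5, 6, 7}
5 ∈ Sat(AX ¬p) = {0, 1, 3, 5, 6, 7}, so the formula holds at 5.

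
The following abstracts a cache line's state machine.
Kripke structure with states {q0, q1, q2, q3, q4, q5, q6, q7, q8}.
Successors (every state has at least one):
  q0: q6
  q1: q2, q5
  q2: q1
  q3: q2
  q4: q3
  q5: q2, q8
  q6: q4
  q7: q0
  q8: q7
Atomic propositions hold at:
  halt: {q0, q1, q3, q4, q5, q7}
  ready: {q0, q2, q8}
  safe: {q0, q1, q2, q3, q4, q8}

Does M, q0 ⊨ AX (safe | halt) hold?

No

Sat(safe | halt) = {q0, q1, q2, q3, q4, q5, q7, q8}
Sat(AX (safe | halt)) = {s : every successor in {q0, q1, q2, q3, q4, q5, q7, q8}} = {q1, q2, q3, q4, q5, q6, q7, q8}
q0 ∉ Sat(AX (safe | halt)) = {q1, q2, q3, q4, q5, q6, q7, q8}, so the formula does not hold at q0.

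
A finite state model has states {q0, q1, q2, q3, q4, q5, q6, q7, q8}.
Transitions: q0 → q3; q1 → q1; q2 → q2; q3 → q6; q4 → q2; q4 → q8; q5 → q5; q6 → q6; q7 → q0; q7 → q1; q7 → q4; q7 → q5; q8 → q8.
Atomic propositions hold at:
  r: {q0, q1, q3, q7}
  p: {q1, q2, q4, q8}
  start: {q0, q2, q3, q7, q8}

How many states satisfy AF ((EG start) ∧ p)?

3

EG start: greatest fixpoint, start Z0 = {q0, q2, q3, q7, q8}, keep only states in Sat with some successor in Z. Z1 = {q0, q2, q7, q8}; Z2 = {q2, q7, q8}; Z3 = {q2, q8}; fixed.
Sat(EG start) = {q2, q8}
Sat((EG start) ∧ p) = {q2, q8}
AF ((EG start) ∧ p): least fixpoint, start Z0 = {q2, q8}, add states with every successor in Z. Z1 = {q2, q4, q8}; fixed.
Sat(AF ((EG start) ∧ p)) = {q2, q4, q8}
|Sat(AF ((EG start) ∧ p))| = |{q2, q4, q8}| = 3.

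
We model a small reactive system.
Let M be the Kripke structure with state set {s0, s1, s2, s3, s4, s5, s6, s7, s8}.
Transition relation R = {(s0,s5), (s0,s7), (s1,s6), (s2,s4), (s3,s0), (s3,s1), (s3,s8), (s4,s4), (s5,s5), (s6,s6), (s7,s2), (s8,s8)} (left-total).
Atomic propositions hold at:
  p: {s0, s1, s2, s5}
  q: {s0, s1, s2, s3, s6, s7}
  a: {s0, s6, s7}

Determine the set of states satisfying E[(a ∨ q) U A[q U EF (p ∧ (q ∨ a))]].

{s0, s1, s2, s3, s7}

Sat(a ∨ q) = {s0, s1, s2, s3, s6, s7}
Sat(q ∨ a) = {s0, s1, s2, s3, s6, s7}
Sat(p ∧ (q ∨ a)) = {s0, s1, s2}
EF (p ∧ (q ∨ a)): least fixpoint, start Z0 = {s0, s1, s2}, add states with some successor in Z. Z1 = {s0, s1, s2, s3, s7}; fixed.
Sat(EF (p ∧ (q ∨ a))) = {s0, s1, s2, s3, s7}
A[q U EF (p ∧ (q ∨ a))]: least fixpoint, start Z0 = Sat(EF (p ∧ (q ∨ a))) = {s0, s1, s2, s3, s7}, add states in Sat(q) with every successor in Z. Already a fixed point.
Sat(A[q U EF (p ∧ (q ∨ a))]) = {s0, s1, s2, s3, s7}
E[(a ∨ q) U A[q U EF (p ∧ (q ∨ a))]]: least fixpoint, start Z0 = Sat(A[q U EF (p ∧ (q ∨ a))]) = {s0, s1, s2, s3, s7}, add states in Sat(a ∨ q) with some successor in Z. Already a fixed point.
Sat(E[(a ∨ q) U A[q U EF (p ∧ (q ∨ a))]]) = {s0, s1, s2, s3, s7}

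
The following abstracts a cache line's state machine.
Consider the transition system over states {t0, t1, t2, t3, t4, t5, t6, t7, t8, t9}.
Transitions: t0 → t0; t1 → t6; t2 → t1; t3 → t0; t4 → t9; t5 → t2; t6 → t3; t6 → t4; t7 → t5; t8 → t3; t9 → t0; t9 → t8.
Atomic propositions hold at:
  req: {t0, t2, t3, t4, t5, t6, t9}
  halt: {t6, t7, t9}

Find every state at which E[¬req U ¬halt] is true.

{t0, t1, t2, t3, t4, t5, t7, t8}

Sat(¬req) = {t1, t7, t8}
Sat(¬halt) = {t0, t1, t2, t3, t4, t5, t8}
E[¬req U ¬halt]: least fixpoint, start Z0 = Sat(¬halt) = {t0, t1, t2, t3, t4, t5, t8}, add states in Sat(¬req) with some successor in Z. Z1 = {t0, t1, t2, t3, t4, t5, t7, t8}; fixed.
Sat(E[¬req U ¬halt]) = {t0, t1, t2, t3, t4, t5, t7, t8}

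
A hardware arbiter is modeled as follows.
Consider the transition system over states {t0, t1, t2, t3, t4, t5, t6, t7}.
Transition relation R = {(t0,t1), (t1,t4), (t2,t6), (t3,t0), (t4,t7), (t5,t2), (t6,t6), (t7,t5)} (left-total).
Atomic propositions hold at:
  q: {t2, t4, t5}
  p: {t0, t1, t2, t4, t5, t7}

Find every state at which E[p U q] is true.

E[p U q]: least fixpoint, start Z0 = Sat(q) = {t2, t4, t5}, add states in Sat(p) with some successor in Z. Z1 = {t1, t2, t4, t5, t7}; Z2 = {t0, t1, t2, t4, t5, t7}; fixed.
Sat(E[p U q]) = {t0, t1, t2, t4, t5, t7}

{t0, t1, t2, t4, t5, t7}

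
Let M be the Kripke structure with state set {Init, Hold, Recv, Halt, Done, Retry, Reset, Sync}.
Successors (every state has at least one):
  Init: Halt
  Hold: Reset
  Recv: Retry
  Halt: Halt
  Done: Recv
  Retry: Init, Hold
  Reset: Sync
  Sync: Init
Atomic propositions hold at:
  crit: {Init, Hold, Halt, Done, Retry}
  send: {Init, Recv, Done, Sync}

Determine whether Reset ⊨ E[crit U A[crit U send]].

A[crit U send]: least fixpoint, start Z0 = Sat(send) = {Init, Recv, Done, Sync}, add states in Sat(crit) with every successor in Z. Already a fixed point.
Sat(A[crit U send]) = {Init, Recv, Done, Sync}
E[crit U A[crit U send]]: least fixpoint, start Z0 = Sat(A[crit U send]) = {Init, Recv, Done, Sync}, add states in Sat(crit) with some successor in Z. Z1 = {Init, Recv, Done, Retry, Sync}; fixed.
Sat(E[crit U A[crit U send]]) = {Init, Recv, Done, Retry, Sync}
Reset ∉ Sat(E[crit U A[crit U send]]) = {Init, Recv, Done, Retry, Sync}, so the formula does not hold at Reset.

No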